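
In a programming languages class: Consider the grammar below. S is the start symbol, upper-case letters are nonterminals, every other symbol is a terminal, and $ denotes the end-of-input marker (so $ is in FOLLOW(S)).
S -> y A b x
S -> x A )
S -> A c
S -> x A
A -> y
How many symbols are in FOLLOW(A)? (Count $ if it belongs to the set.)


S is the start symbol and does not occur in any rule body, so FOLLOW(S) = {$}.
Examining every occurrence of A in a rule body:
  S -> y A b x : A is followed by terminal 'b' -> add 'b'
  S -> x A ) : A is followed by terminal ')' -> add ')'
  S -> A c : A is followed by terminal 'c' -> add 'c'
  S -> x A : A is at the right end -> add FOLLOW(S) = {$}
  A -> y : A does not occur in the body -> contributes nothing
FOLLOW(A) = {), b, c, $}
Count: 4

4


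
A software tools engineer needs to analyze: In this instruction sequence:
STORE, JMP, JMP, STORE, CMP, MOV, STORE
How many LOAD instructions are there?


Scanning instruction sequence for LOAD:
  Position 1: STORE
  Position 2: JMP
  Position 3: JMP
  Position 4: STORE
  Position 5: CMP
  Position 6: MOV
  Position 7: STORE
Matches at positions: []
Total LOAD count: 0

0


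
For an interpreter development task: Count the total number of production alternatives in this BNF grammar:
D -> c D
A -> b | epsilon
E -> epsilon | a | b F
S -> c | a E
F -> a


Counting alternatives per rule:
  D: 1 alternative(s)
  A: 2 alternative(s)
  E: 3 alternative(s)
  S: 2 alternative(s)
  F: 1 alternative(s)
Sum: 1 + 2 + 3 + 2 + 1 = 9

9


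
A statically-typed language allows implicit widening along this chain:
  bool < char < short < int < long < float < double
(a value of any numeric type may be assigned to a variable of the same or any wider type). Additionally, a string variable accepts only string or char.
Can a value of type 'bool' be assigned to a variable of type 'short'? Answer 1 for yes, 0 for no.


Target variable type: short
Source value type: bool
Numeric ranks: bool=0, short=2
Widening allowed iff rank(source) <= rank(target): 0 <= 2? Yes
Result: 1

1


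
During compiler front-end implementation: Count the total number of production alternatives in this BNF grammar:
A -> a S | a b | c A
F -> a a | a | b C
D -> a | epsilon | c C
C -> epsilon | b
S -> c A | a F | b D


Counting alternatives per rule:
  A: 3 alternative(s)
  F: 3 alternative(s)
  D: 3 alternative(s)
  C: 2 alternative(s)
  S: 3 alternative(s)
Sum: 3 + 3 + 3 + 2 + 3 = 14

14


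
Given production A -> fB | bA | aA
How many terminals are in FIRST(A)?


Production: A -> fB | bA | aA
Examining each alternative for leading terminals:
  A -> fB : first terminal = 'f'
  A -> bA : first terminal = 'b'
  A -> aA : first terminal = 'a'
FIRST(A) = {a, b, f}
Count: 3

3


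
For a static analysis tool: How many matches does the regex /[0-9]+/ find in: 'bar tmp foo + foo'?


Pattern: /[0-9]+/ (int literals)
Input: 'bar tmp foo + foo'
Scanning for matches:
Total matches: 0

0


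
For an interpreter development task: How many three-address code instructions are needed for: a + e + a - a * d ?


Expression: a + e + a - a * d
Generating three-address code (respecting * over +/- precedence):
  Instruction 1: t1 = a * d
  Instruction 2: t2 = a + e
  Instruction 3: t3 = t2 + a
  Instruction 4: t4 = t3 - t1
Total instructions: 4

4


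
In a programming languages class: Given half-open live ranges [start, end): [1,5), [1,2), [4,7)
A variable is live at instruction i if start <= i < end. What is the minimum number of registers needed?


Live ranges:
  Var0: [1, 5)
  Var1: [1, 2)
  Var2: [4, 7)
Sweep-line events (position, delta, active):
  pos=1 start -> active=1
  pos=1 start -> active=2
  pos=2 end -> active=1
  pos=4 start -> active=2
  pos=5 end -> active=1
  pos=7 end -> active=0
Maximum simultaneous active: 2
Minimum registers needed: 2

2


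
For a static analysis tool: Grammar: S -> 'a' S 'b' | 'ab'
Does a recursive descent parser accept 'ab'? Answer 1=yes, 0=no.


Grammar accepts strings of the form a^n b^n (n >= 1)
Word: 'ab'
Counting: 1 a's and 1 b's
Check: 1 == 1? Yes
Derivation (S -> aSb applied 0 time(s), then S -> ab): S => ab
Accepted

1


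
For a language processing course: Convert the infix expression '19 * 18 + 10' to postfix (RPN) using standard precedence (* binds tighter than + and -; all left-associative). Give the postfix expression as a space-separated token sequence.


Applying the shunting-yard algorithm:
  Operand 19 -> output
  Push '*' onto operator stack -> op-stack: [*]
  Operand 18 -> output
  See '+' (prec 1); top '*' (prec 2) >= it -> pop '*' to output
  Push '+' onto operator stack -> op-stack: [+]
  Operand 10 -> output
  End of input: pop '+' to output
Postfix result: 19 18 * 10 +

19 18 * 10 +


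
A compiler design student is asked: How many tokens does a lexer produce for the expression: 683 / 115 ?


Scanning '683 / 115'
Token 1: '683' -> integer_literal
Token 2: '/' -> operator
Token 3: '115' -> integer_literal
Total tokens: 3

3


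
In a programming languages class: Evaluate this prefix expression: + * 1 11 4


Parsing prefix expression: + * 1 11 4
Step 1: Innermost operation '* 1 11'
  1 * 11 = 11
Step 2: Outer operation '+ [11] 4'
  11 + 4 = 15

15


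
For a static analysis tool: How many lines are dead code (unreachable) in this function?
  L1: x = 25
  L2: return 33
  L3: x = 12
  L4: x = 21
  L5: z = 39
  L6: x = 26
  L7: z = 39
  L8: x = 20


Analyzing control flow:
  L1: reachable (before return)
  L2: reachable (return statement)
  L3: DEAD (after return at L2)
  L4: DEAD (after return at L2)
  L5: DEAD (after return at L2)
  L6: DEAD (after return at L2)
  L7: DEAD (after return at L2)
  L8: DEAD (after return at L2)
Return at L2, total lines = 8
Dead lines: L3 through L8
Count: 6

6


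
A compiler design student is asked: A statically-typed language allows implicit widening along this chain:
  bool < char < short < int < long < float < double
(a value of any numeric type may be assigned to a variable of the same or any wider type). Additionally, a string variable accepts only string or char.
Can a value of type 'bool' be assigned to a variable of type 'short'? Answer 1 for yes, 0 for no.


Target variable type: short
Source value type: bool
Numeric ranks: bool=0, short=2
Widening allowed iff rank(source) <= rank(target): 0 <= 2? Yes
Result: 1

1


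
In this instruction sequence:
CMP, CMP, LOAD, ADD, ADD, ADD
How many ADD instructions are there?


Scanning instruction sequence for ADD:
  Position 1: CMP
  Position 2: CMP
  Position 3: LOAD
  Position 4: ADD <- MATCH
  Position 5: ADD <- MATCH
  Position 6: ADD <- MATCH
Matches at positions: [4, 5, 6]
Total ADD count: 3

3


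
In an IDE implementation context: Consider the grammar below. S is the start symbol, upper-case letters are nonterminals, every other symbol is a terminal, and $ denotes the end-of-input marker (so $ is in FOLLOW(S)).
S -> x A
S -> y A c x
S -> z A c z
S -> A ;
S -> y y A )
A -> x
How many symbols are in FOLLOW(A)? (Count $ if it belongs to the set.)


S is the start symbol and does not occur in any rule body, so FOLLOW(S) = {$}.
Examining every occurrence of A in a rule body:
  S -> x A : A is at the right end -> add FOLLOW(S) = {$}
  S -> y A c x : A is followed by terminal 'c' -> add 'c'
  S -> z A c z : A is followed by terminal 'c' -> add 'c' (already in the set)
  S -> A ; : A is followed by terminal ';' -> add ';'
  S -> y y A ) : A is followed by terminal ')' -> add ')'
  A -> x : A does not occur in the body -> contributes nothing
FOLLOW(A) = {), ;, c, $}
Count: 4

4


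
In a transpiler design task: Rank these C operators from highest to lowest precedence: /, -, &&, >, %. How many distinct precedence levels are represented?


Looking up precedence for each operator:
  / -> precedence 6
  - -> precedence 5
  && -> precedence 2
  > -> precedence 4
  % -> precedence 6
Sorted highest to lowest: /, %, -, >, &&
Distinct precedence values: [6, 5, 4, 2]
Number of distinct levels: 4

4


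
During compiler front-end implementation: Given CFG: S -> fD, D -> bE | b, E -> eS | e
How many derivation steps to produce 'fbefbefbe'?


Grammar: S -> fD, D -> bE | b, E -> eS | e
Deriving 'fbefbefbe':
Step 1: S -> fD => fD
Step 2: D -> bE => fbE
Step 3: E -> eS => fbeS
Step 4: S -> fD => fbefD
Step 5: D -> bE => fbefbE
Step 6: E -> eS => fbefbeS
Step 7: S -> fD => fbefbefD
Step 8: D -> bE => fbefbefbE
Step 9: E -> e => fbefbefbe
Total derivation steps: 9

9


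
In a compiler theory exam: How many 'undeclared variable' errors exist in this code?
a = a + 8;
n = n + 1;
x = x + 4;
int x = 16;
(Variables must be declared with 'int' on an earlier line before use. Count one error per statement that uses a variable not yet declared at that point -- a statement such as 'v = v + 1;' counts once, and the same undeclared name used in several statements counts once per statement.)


Scanning code line by line:
  Line 1: use 'a' -> ERROR (undeclared)
  Line 2: use 'n' -> ERROR (undeclared)
  Line 3: use 'x' -> ERROR (undeclared)
  Line 4: declare 'x' -> declared = ['x']
Total undeclared variable errors: 3

3


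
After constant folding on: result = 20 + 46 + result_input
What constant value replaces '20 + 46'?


Identifying constant sub-expression:
  Original: result = 20 + 46 + result_input
  20 and 46 are both compile-time constants
  Evaluating: 20 + 46 = 66
  After folding: result = 66 + result_input

66


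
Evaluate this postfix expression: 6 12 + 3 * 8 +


Processing tokens left to right:
Push 6, Push 12
Pop 6 and 12, compute 6 + 12 = 18, push 18
Push 3
Pop 18 and 3, compute 18 * 3 = 54, push 54
Push 8
Pop 54 and 8, compute 54 + 8 = 62, push 62
Stack result: 62

62


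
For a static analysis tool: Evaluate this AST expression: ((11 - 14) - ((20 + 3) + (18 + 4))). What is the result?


Expression: ((11 - 14) - ((20 + 3) + (18 + 4)))
Evaluating step by step:
  11 - 14 = -3
  20 + 3 = 23
  18 + 4 = 22
  23 + 22 = 45
  -3 - 45 = -48
Result: -48

-48


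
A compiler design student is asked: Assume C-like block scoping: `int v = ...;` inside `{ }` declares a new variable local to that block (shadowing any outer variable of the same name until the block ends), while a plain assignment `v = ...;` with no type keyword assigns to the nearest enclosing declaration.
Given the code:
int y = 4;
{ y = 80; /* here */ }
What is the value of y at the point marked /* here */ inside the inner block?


Analyzing scoping rules:
Outer scope: declares y = 4
Inner block: 'y = 80;' has no type keyword, so it is an assignment to the outer y (no shadowing)
Inside the block, after the assignment -> 80
Result: 80

80


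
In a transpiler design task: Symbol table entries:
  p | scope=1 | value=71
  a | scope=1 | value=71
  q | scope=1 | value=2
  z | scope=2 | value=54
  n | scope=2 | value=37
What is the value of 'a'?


Searching symbol table for 'a':
  p | scope=1 | value=71
  a | scope=1 | value=71 <- MATCH
  q | scope=1 | value=2
  z | scope=2 | value=54
  n | scope=2 | value=37
Found 'a' at scope 1 with value 71

71


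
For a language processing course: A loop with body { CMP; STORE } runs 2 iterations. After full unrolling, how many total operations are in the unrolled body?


Loop body operations: CMP, STORE (2 ops per iteration)
Unrolling 2 iterations:
  Iteration 1: CMP, STORE (2 ops)
  Iteration 2: CMP, STORE (2 ops)
Total: 2 iterations * 2 ops/iter = 4 operations

4


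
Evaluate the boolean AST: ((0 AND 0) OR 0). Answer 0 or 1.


Step 1: Evaluate inner node
  0 AND 0 = 0
Step 2: Evaluate root node
  0 OR 0 = 0

0


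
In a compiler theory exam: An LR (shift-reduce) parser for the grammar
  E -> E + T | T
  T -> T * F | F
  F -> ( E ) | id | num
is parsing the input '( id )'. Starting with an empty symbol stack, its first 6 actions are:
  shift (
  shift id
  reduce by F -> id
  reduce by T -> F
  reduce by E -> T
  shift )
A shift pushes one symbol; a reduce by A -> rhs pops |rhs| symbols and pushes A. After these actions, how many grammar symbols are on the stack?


Tracking the symbol stack through each action:
  Action 1: shift '(' : push -> stack = [(] (size 1)
  Action 2: shift 'id' : push -> stack = [(, id] (size 2)
  Action 3: reduce by F -> id : pop 1, push F -> stack = [(, F] (size 2)
  Action 4: reduce by T -> F : pop 1, push T -> stack = [(, T] (size 2)
  Action 5: reduce by E -> T : pop 1, push E -> stack = [(, E] (size 2)
  Action 6: shift ')' : push -> stack = [(, E, )] (size 3)
Final stack size: 3

3


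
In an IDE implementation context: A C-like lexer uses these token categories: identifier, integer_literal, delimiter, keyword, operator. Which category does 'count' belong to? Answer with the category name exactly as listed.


Token: 'count'
Checking categories:
  identifier: YES
  integer_literal: no
  operator: no
  keyword: no
  delimiter: no
Category: identifier

identifier


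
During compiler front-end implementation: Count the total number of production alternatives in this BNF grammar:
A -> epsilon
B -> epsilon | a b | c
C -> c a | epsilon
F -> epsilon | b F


Counting alternatives per rule:
  A: 1 alternative(s)
  B: 3 alternative(s)
  C: 2 alternative(s)
  F: 2 alternative(s)
Sum: 1 + 3 + 2 + 2 = 8

8


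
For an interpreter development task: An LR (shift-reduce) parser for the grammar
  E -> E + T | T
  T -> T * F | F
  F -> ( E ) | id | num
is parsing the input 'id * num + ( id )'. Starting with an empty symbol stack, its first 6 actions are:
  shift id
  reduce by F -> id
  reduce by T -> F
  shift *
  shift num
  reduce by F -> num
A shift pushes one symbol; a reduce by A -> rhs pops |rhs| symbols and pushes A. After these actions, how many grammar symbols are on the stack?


Tracking the symbol stack through each action:
  Action 1: shift 'id' : push -> stack = [id] (size 1)
  Action 2: reduce by F -> id : pop 1, push F -> stack = [F] (size 1)
  Action 3: reduce by T -> F : pop 1, push T -> stack = [T] (size 1)
  Action 4: shift '*' : push -> stack = [T, *] (size 2)
  Action 5: shift 'num' : push -> stack = [T, *, num] (size 3)
  Action 6: reduce by F -> num : pop 1, push F -> stack = [T, *, F] (size 3)
Final stack size: 3

3


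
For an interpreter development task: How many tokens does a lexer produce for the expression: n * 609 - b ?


Scanning 'n * 609 - b'
Token 1: 'n' -> identifier
Token 2: '*' -> operator
Token 3: '609' -> integer_literal
Token 4: '-' -> operator
Token 5: 'b' -> identifier
Total tokens: 5

5


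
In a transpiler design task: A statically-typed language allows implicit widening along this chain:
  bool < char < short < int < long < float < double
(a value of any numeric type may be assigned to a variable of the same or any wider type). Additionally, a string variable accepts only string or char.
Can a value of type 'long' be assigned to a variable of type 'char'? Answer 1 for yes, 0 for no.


Target variable type: char
Source value type: long
Numeric ranks: long=4, char=1
Widening allowed iff rank(source) <= rank(target): 4 <= 1? No
Result: 0

0


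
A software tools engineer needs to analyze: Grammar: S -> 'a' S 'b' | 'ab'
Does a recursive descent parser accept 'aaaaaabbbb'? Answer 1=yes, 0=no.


Grammar accepts strings of the form a^n b^n (n >= 1)
Word: 'aaaaaabbbb'
Counting: 6 a's and 4 b's
Check: 6 == 4? No
Mismatch: a-count != b-count
Rejected

0


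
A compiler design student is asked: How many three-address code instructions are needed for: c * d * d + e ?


Expression: c * d * d + e
Generating three-address code (respecting * over +/- precedence):
  Instruction 1: t1 = c * d
  Instruction 2: t2 = t1 * d
  Instruction 3: t3 = t2 + e
Total instructions: 3

3


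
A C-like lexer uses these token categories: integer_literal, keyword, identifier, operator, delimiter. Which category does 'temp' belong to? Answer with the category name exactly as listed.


Token: 'temp'
Checking categories:
  identifier: YES
  integer_literal: no
  operator: no
  keyword: no
  delimiter: no
Category: identifier

identifier


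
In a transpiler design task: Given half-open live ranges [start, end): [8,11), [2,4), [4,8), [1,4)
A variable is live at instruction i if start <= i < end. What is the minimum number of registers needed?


Live ranges:
  Var0: [8, 11)
  Var1: [2, 4)
  Var2: [4, 8)
  Var3: [1, 4)
Sweep-line events (position, delta, active):
  pos=1 start -> active=1
  pos=2 start -> active=2
  pos=4 end -> active=1
  pos=4 end -> active=0
  pos=4 start -> active=1
  pos=8 end -> active=0
  pos=8 start -> active=1
  pos=11 end -> active=0
Maximum simultaneous active: 2
Minimum registers needed: 2

2


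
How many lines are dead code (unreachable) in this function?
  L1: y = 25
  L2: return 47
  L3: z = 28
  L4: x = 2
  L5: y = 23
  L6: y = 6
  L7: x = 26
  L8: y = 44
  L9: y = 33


Analyzing control flow:
  L1: reachable (before return)
  L2: reachable (return statement)
  L3: DEAD (after return at L2)
  L4: DEAD (after return at L2)
  L5: DEAD (after return at L2)
  L6: DEAD (after return at L2)
  L7: DEAD (after return at L2)
  L8: DEAD (after return at L2)
  L9: DEAD (after return at L2)
Return at L2, total lines = 9
Dead lines: L3 through L9
Count: 7

7


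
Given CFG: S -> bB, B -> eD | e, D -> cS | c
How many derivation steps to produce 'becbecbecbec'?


Grammar: S -> bB, B -> eD | e, D -> cS | c
Deriving 'becbecbecbec':
Step 1: S -> bB => bB
Step 2: B -> eD => beD
Step 3: D -> cS => becS
Step 4: S -> bB => becbB
Step 5: B -> eD => becbeD
Step 6: D -> cS => becbecS
Step 7: S -> bB => becbecbB
Step 8: B -> eD => becbecbeD
Step 9: D -> cS => becbecbecS
Step 10: S -> bB => becbecbecbB
Step 11: B -> eD => becbecbecbeD
Step 12: D -> c => becbecbecbec
Total derivation steps: 12

12


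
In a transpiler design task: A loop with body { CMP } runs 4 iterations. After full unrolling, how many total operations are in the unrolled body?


Loop body operations: CMP (1 op per iteration)
Unrolling 4 iterations:
  Iteration 1: CMP (1 ops)
  Iteration 2: CMP (1 ops)
  Iteration 3: CMP (1 ops)
  Iteration 4: CMP (1 ops)
Total: 4 iterations * 1 ops/iter = 4 operations

4


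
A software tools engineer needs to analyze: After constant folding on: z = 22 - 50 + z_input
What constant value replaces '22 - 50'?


Identifying constant sub-expression:
  Original: z = 22 - 50 + z_input
  22 and 50 are both compile-time constants
  Evaluating: 22 - 50 = -28
  After folding: z = -28 + z_input

-28


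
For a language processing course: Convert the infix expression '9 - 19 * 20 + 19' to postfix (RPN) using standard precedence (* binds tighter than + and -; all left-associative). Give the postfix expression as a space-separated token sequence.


Applying the shunting-yard algorithm:
  Operand 9 -> output
  Push '-' onto operator stack -> op-stack: [-]
  Operand 19 -> output
  Push '*' onto operator stack -> op-stack: [-, *]
  Operand 20 -> output
  See '+' (prec 1); top '*' (prec 2) >= it -> pop '*' to output
  See '+' (prec 1); top '-' (prec 1) >= it -> pop '-' to output
  Push '+' onto operator stack -> op-stack: [+]
  Operand 19 -> output
  End of input: pop '+' to output
Postfix result: 9 19 20 * - 19 +

9 19 20 * - 19 +


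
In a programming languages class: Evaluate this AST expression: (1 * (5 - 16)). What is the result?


Expression: (1 * (5 - 16))
Evaluating step by step:
  5 - 16 = -11
  1 * -11 = -11
Result: -11

-11


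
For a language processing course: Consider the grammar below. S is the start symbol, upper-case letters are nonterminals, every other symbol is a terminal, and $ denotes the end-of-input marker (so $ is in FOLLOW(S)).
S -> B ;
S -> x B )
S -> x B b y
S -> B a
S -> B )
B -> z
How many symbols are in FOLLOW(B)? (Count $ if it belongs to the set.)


S is the start symbol and does not occur in any rule body, so FOLLOW(S) = {$}.
Examining every occurrence of B in a rule body:
  S -> B ; : B is followed by terminal ';' -> add ';'
  S -> x B ) : B is followed by terminal ')' -> add ')'
  S -> x B b y : B is followed by terminal 'b' -> add 'b'
  S -> B a : B is followed by terminal 'a' -> add 'a'
  S -> B ) : B is followed by terminal ')' -> add ')' (already in the set)
  B -> z : B does not occur in the body -> contributes nothing
FOLLOW(B) = {), ;, a, b}
Count: 4

4


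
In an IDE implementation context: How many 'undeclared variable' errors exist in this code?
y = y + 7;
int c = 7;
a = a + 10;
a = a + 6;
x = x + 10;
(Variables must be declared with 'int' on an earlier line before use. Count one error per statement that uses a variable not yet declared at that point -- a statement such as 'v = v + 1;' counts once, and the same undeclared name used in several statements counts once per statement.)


Scanning code line by line:
  Line 1: use 'y' -> ERROR (undeclared)
  Line 2: declare 'c' -> declared = ['c']
  Line 3: use 'a' -> ERROR (undeclared)
  Line 4: use 'a' -> ERROR (undeclared)
  Line 5: use 'x' -> ERROR (undeclared)
Total undeclared variable errors: 4

4


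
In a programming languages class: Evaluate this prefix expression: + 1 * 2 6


Parsing prefix expression: + 1 * 2 6
Step 1: Innermost operation '* 2 6'
  2 * 6 = 12
Step 2: Outer operation '+ 1 [12]'
  1 + 12 = 13

13


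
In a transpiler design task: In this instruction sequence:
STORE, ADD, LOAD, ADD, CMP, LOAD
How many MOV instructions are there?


Scanning instruction sequence for MOV:
  Position 1: STORE
  Position 2: ADD
  Position 3: LOAD
  Position 4: ADD
  Position 5: CMP
  Position 6: LOAD
Matches at positions: []
Total MOV count: 0

0


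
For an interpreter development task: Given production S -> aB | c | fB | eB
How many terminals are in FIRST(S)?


Production: S -> aB | c | fB | eB
Examining each alternative for leading terminals:
  S -> aB : first terminal = 'a'
  S -> c : first terminal = 'c'
  S -> fB : first terminal = 'f'
  S -> eB : first terminal = 'e'
FIRST(S) = {a, c, e, f}
Count: 4

4


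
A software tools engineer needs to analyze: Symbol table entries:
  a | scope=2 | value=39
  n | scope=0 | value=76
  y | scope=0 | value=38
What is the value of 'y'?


Searching symbol table for 'y':
  a | scope=2 | value=39
  n | scope=0 | value=76
  y | scope=0 | value=38 <- MATCH
Found 'y' at scope 0 with value 38

38


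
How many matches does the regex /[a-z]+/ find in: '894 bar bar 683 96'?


Pattern: /[a-z]+/ (identifiers)
Input: '894 bar bar 683 96'
Scanning for matches:
  Match 1: 'bar'
  Match 2: 'bar'
Total matches: 2

2


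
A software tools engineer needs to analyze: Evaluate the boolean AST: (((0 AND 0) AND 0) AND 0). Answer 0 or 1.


Step 1: Evaluate inner node
  0 AND 0 = 0
Step 2: Evaluate next node
  0 AND 0 = 0
Step 3: Evaluate root node
  0 AND 0 = 0

0


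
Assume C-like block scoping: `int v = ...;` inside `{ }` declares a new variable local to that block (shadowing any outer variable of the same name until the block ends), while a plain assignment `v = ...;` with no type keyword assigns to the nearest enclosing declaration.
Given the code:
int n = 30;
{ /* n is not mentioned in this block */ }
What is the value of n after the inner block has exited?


Analyzing scoping rules:
Outer scope: declares n = 30
Inner block: n is neither redeclared nor assigned -> unchanged
After the block -> 30
Result: 30

30


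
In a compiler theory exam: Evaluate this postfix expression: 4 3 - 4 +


Processing tokens left to right:
Push 4, Push 3
Pop 4 and 3, compute 4 - 3 = 1, push 1
Push 4
Pop 1 and 4, compute 1 + 4 = 5, push 5
Stack result: 5

5


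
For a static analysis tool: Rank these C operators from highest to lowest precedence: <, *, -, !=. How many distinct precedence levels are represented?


Looking up precedence for each operator:
  < -> precedence 4
  * -> precedence 6
  - -> precedence 5
  != -> precedence 3
Sorted highest to lowest: *, -, <, !=
Distinct precedence values: [6, 5, 4, 3]
Number of distinct levels: 4

4


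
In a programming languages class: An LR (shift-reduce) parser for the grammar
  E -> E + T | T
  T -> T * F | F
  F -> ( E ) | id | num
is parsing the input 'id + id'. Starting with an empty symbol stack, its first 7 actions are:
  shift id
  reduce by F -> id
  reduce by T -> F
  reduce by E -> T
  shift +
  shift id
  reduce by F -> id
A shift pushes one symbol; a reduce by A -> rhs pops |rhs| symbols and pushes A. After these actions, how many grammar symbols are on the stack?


Tracking the symbol stack through each action:
  Action 1: shift 'id' : push -> stack = [id] (size 1)
  Action 2: reduce by F -> id : pop 1, push F -> stack = [F] (size 1)
  Action 3: reduce by T -> F : pop 1, push T -> stack = [T] (size 1)
  Action 4: reduce by E -> T : pop 1, push E -> stack = [E] (size 1)
  Action 5: shift '+' : push -> stack = [E, +] (size 2)
  Action 6: shift 'id' : push -> stack = [E, +, id] (size 3)
  Action 7: reduce by F -> id : pop 1, push F -> stack = [E, +, F] (size 3)
Final stack size: 3

3


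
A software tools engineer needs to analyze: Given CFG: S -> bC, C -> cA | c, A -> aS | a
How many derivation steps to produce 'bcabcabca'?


Grammar: S -> bC, C -> cA | c, A -> aS | a
Deriving 'bcabcabca':
Step 1: S -> bC => bC
Step 2: C -> cA => bcA
Step 3: A -> aS => bcaS
Step 4: S -> bC => bcabC
Step 5: C -> cA => bcabcA
Step 6: A -> aS => bcabcaS
Step 7: S -> bC => bcabcabC
Step 8: C -> cA => bcabcabcA
Step 9: A -> a => bcabcabca
Total derivation steps: 9

9


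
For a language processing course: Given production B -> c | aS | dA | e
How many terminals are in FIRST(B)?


Production: B -> c | aS | dA | e
Examining each alternative for leading terminals:
  B -> c : first terminal = 'c'
  B -> aS : first terminal = 'a'
  B -> dA : first terminal = 'd'
  B -> e : first terminal = 'e'
FIRST(B) = {a, c, d, e}
Count: 4

4


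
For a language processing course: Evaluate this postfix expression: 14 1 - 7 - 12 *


Processing tokens left to right:
Push 14, Push 1
Pop 14 and 1, compute 14 - 1 = 13, push 13
Push 7
Pop 13 and 7, compute 13 - 7 = 6, push 6
Push 12
Pop 6 and 12, compute 6 * 12 = 72, push 72
Stack result: 72

72


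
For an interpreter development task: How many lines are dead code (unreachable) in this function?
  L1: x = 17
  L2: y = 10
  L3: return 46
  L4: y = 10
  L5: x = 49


Analyzing control flow:
  L1: reachable (before return)
  L2: reachable (before return)
  L3: reachable (return statement)
  L4: DEAD (after return at L3)
  L5: DEAD (after return at L3)
Return at L3, total lines = 5
Dead lines: L4 through L5
Count: 2

2


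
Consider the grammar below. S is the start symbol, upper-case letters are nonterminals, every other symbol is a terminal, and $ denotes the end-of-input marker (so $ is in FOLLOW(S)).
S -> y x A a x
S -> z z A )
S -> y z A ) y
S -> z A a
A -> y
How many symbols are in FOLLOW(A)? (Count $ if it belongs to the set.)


S is the start symbol and does not occur in any rule body, so FOLLOW(S) = {$}.
Examining every occurrence of A in a rule body:
  S -> y x A a x : A is followed by terminal 'a' -> add 'a'
  S -> z z A ) : A is followed by terminal ')' -> add ')'
  S -> y z A ) y : A is followed by terminal ')' -> add ')' (already in the set)
  S -> z A a : A is followed by terminal 'a' -> add 'a' (already in the set)
  A -> y : A does not occur in the body -> contributes nothing
FOLLOW(A) = {), a}
Count: 2

2


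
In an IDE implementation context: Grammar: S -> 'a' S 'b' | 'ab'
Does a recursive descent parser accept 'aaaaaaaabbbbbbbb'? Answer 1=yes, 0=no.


Grammar accepts strings of the form a^n b^n (n >= 1)
Word: 'aaaaaaaabbbbbbbb'
Counting: 8 a's and 8 b's
Check: 8 == 8? Yes
Derivation (S -> aSb applied 7 time(s), then S -> ab): S => aSb => aaSbb => aaaSbbb => aaaaSbbbb => aaaaaSbbbbb => aaaaaaSbbbbbb => aaaaaaaSbbbbbbb => aaaaaaaabbbbbbbb
Accepted

1


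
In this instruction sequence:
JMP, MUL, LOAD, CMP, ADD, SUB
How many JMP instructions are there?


Scanning instruction sequence for JMP:
  Position 1: JMP <- MATCH
  Position 2: MUL
  Position 3: LOAD
  Position 4: CMP
  Position 5: ADD
  Position 6: SUB
Matches at positions: [1]
Total JMP count: 1

1


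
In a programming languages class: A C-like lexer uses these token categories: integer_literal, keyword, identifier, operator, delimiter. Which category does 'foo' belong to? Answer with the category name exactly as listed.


Token: 'foo'
Checking categories:
  identifier: YES
  integer_literal: no
  operator: no
  keyword: no
  delimiter: no
Category: identifier

identifier


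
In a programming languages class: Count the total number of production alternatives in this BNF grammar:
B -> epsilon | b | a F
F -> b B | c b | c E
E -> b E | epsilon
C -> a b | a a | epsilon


Counting alternatives per rule:
  B: 3 alternative(s)
  F: 3 alternative(s)
  E: 2 alternative(s)
  C: 3 alternative(s)
Sum: 3 + 3 + 2 + 3 = 11

11


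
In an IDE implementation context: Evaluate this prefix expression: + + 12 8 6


Parsing prefix expression: + + 12 8 6
Step 1: Innermost operation '+ 12 8'
  12 + 8 = 20
Step 2: Outer operation '+ [20] 6'
  20 + 6 = 26

26


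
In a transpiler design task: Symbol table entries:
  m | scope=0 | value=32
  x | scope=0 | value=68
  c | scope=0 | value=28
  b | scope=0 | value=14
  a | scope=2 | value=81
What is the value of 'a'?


Searching symbol table for 'a':
  m | scope=0 | value=32
  x | scope=0 | value=68
  c | scope=0 | value=28
  b | scope=0 | value=14
  a | scope=2 | value=81 <- MATCH
Found 'a' at scope 2 with value 81

81


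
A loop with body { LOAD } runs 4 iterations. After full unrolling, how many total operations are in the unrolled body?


Loop body operations: LOAD (1 op per iteration)
Unrolling 4 iterations:
  Iteration 1: LOAD (1 ops)
  Iteration 2: LOAD (1 ops)
  Iteration 3: LOAD (1 ops)
  Iteration 4: LOAD (1 ops)
Total: 4 iterations * 1 ops/iter = 4 operations

4


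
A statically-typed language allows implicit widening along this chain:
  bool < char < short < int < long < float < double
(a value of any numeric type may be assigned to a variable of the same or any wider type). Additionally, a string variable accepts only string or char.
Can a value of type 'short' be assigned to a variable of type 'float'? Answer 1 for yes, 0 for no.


Target variable type: float
Source value type: short
Numeric ranks: short=2, float=5
Widening allowed iff rank(source) <= rank(target): 2 <= 5? Yes
Result: 1

1


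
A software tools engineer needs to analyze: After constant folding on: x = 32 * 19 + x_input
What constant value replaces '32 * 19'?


Identifying constant sub-expression:
  Original: x = 32 * 19 + x_input
  32 and 19 are both compile-time constants
  Evaluating: 32 * 19 = 608
  After folding: x = 608 + x_input

608


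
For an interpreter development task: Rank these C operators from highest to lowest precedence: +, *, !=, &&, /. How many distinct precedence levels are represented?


Looking up precedence for each operator:
  + -> precedence 5
  * -> precedence 6
  != -> precedence 3
  && -> precedence 2
  / -> precedence 6
Sorted highest to lowest: *, /, +, !=, &&
Distinct precedence values: [6, 5, 3, 2]
Number of distinct levels: 4

4


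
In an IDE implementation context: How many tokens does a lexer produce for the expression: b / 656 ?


Scanning 'b / 656'
Token 1: 'b' -> identifier
Token 2: '/' -> operator
Token 3: '656' -> integer_literal
Total tokens: 3

3


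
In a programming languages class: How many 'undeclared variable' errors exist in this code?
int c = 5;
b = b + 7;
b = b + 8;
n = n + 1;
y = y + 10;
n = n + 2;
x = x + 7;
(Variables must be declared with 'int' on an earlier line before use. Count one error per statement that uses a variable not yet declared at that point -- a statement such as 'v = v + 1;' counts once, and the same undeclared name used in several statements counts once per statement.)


Scanning code line by line:
  Line 1: declare 'c' -> declared = ['c']
  Line 2: use 'b' -> ERROR (undeclared)
  Line 3: use 'b' -> ERROR (undeclared)
  Line 4: use 'n' -> ERROR (undeclared)
  Line 5: use 'y' -> ERROR (undeclared)
  Line 6: use 'n' -> ERROR (undeclared)
  Line 7: use 'x' -> ERROR (undeclared)
Total undeclared variable errors: 6

6


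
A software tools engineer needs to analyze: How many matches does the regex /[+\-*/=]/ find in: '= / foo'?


Pattern: /[+\-*/=]/ (operators)
Input: '= / foo'
Scanning for matches:
  Match 1: '='
  Match 2: '/'
Total matches: 2

2


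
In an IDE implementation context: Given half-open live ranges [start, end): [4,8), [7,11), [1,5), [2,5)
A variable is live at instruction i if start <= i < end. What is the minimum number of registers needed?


Live ranges:
  Var0: [4, 8)
  Var1: [7, 11)
  Var2: [1, 5)
  Var3: [2, 5)
Sweep-line events (position, delta, active):
  pos=1 start -> active=1
  pos=2 start -> active=2
  pos=4 start -> active=3
  pos=5 end -> active=2
  pos=5 end -> active=1
  pos=7 start -> active=2
  pos=8 end -> active=1
  pos=11 end -> active=0
Maximum simultaneous active: 3
Minimum registers needed: 3

3


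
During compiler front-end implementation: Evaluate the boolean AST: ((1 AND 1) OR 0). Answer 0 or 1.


Step 1: Evaluate inner node
  1 AND 1 = 1
Step 2: Evaluate root node
  1 OR 0 = 1

1


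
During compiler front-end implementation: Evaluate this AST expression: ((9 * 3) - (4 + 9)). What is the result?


Expression: ((9 * 3) - (4 + 9))
Evaluating step by step:
  9 * 3 = 27
  4 + 9 = 13
  27 - 13 = 14
Result: 14

14


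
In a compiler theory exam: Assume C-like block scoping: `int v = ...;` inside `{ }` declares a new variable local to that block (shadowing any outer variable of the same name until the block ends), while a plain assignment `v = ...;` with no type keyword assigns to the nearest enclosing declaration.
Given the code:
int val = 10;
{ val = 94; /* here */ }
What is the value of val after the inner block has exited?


Analyzing scoping rules:
Outer scope: declares val = 10
Inner block: 'val = 94;' has no type keyword, so it is an assignment to the outer val (no shadowing)
The assignment changed the outer variable itself, so the new value persists after the block -> 94
Result: 94

94


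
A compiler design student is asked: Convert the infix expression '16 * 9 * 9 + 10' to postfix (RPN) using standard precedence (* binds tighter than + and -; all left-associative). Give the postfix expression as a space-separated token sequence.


Applying the shunting-yard algorithm:
  Operand 16 -> output
  Push '*' onto operator stack -> op-stack: [*]
  Operand 9 -> output
  See '*' (prec 2); top '*' (prec 2) >= it -> pop '*' to output
  Push '*' onto operator stack -> op-stack: [*]
  Operand 9 -> output
  See '+' (prec 1); top '*' (prec 2) >= it -> pop '*' to output
  Push '+' onto operator stack -> op-stack: [+]
  Operand 10 -> output
  End of input: pop '+' to output
Postfix result: 16 9 * 9 * 10 +

16 9 * 9 * 10 +


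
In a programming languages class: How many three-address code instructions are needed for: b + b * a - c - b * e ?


Expression: b + b * a - c - b * e
Generating three-address code (respecting * over +/- precedence):
  Instruction 1: t1 = b * a
  Instruction 2: t2 = b * e
  Instruction 3: t3 = b + t1
  Instruction 4: t4 = t3 - c
  Instruction 5: t5 = t4 - t2
Total instructions: 5

5


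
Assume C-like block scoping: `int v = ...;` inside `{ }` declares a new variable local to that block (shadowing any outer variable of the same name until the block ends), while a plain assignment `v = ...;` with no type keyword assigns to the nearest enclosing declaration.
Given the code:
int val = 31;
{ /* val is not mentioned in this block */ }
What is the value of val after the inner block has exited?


Analyzing scoping rules:
Outer scope: declares val = 31
Inner block: val is neither redeclared nor assigned -> unchanged
After the block -> 31
Result: 31

31


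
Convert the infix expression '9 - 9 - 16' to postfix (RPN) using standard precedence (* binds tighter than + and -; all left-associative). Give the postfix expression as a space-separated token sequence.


Applying the shunting-yard algorithm:
  Operand 9 -> output
  Push '-' onto operator stack -> op-stack: [-]
  Operand 9 -> output
  See '-' (prec 1); top '-' (prec 1) >= it -> pop '-' to output
  Push '-' onto operator stack -> op-stack: [-]
  Operand 16 -> output
  End of input: pop '-' to output
Postfix result: 9 9 - 16 -

9 9 - 16 -


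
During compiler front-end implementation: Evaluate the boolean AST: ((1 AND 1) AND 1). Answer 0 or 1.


Step 1: Evaluate inner node
  1 AND 1 = 1
Step 2: Evaluate root node
  1 AND 1 = 1

1


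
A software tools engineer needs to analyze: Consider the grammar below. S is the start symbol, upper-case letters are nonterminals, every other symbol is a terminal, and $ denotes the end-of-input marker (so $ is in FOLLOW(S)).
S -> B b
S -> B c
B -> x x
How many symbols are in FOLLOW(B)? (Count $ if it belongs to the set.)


S is the start symbol and does not occur in any rule body, so FOLLOW(S) = {$}.
Examining every occurrence of B in a rule body:
  S -> B b : B is followed by terminal 'b' -> add 'b'
  S -> B c : B is followed by terminal 'c' -> add 'c'
  B -> x x : B does not occur in the body -> contributes nothing
FOLLOW(B) = {b, c}
Count: 2

2


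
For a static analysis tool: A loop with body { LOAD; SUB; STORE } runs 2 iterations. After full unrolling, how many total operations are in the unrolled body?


Loop body operations: LOAD, SUB, STORE (3 ops per iteration)
Unrolling 2 iterations:
  Iteration 1: LOAD, SUB, STORE (3 ops)
  Iteration 2: LOAD, SUB, STORE (3 ops)
Total: 2 iterations * 3 ops/iter = 6 operations

6


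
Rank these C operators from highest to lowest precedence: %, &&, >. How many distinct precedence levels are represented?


Looking up precedence for each operator:
  % -> precedence 6
  && -> precedence 2
  > -> precedence 4
Sorted highest to lowest: %, >, &&
Distinct precedence values: [6, 4, 2]
Number of distinct levels: 3

3


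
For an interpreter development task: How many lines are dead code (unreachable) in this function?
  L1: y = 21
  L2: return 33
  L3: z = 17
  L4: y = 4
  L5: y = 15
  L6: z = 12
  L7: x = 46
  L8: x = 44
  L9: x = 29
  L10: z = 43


Analyzing control flow:
  L1: reachable (before return)
  L2: reachable (return statement)
  L3: DEAD (after return at L2)
  L4: DEAD (after return at L2)
  L5: DEAD (after return at L2)
  L6: DEAD (after return at L2)
  L7: DEAD (after return at L2)
  L8: DEAD (after return at L2)
  L9: DEAD (after return at L2)
  L10: DEAD (after return at L2)
Return at L2, total lines = 10
Dead lines: L3 through L10
Count: 8

8


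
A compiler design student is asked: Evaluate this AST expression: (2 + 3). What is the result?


Expression: (2 + 3)
Evaluating step by step:
  2 + 3 = 5
Result: 5

5


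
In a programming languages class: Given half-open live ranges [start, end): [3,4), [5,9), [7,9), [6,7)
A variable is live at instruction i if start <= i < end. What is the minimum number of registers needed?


Live ranges:
  Var0: [3, 4)
  Var1: [5, 9)
  Var2: [7, 9)
  Var3: [6, 7)
Sweep-line events (position, delta, active):
  pos=3 start -> active=1
  pos=4 end -> active=0
  pos=5 start -> active=1
  pos=6 start -> active=2
  pos=7 end -> active=1
  pos=7 start -> active=2
  pos=9 end -> active=1
  pos=9 end -> active=0
Maximum simultaneous active: 2
Minimum registers needed: 2

2


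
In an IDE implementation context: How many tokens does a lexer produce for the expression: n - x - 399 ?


Scanning 'n - x - 399'
Token 1: 'n' -> identifier
Token 2: '-' -> operator
Token 3: 'x' -> identifier
Token 4: '-' -> operator
Token 5: '399' -> integer_literal
Total tokens: 5

5


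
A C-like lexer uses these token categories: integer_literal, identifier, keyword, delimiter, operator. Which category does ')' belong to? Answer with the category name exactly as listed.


Token: ')'
Checking categories:
  identifier: no
  integer_literal: no
  operator: no
  keyword: no
  delimiter: YES
Category: delimiter

delimiter
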